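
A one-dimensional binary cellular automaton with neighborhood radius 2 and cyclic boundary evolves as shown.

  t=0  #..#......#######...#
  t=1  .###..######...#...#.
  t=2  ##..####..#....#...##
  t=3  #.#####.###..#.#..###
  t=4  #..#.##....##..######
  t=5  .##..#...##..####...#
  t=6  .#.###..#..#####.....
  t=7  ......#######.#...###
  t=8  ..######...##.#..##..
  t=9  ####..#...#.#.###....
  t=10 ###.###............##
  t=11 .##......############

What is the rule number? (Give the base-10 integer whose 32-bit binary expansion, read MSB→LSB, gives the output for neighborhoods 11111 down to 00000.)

  #####|.  b31=0 t=0,i=12
  ####.|#  b30=1 t=0,i=15
  ###.#|#  b29=1 t=3,i=0
  ###..|.  b28=0 t=0,i=16
  ##.##|.  b27=0 t=3,i=1
  ##.#.|.  b26=0 t=7,i=13
  ##..#|#  b25=1 t=0,i=1
  ##...|.  b24=0 t=0,i=17
  #.###|.  b23=0 t=3,i=2
  #.##.|#  b22=1 t=4,i=5
  #.#.#|.  b21=0 t=9,i=12
  #.#..|#  b20=1 t=3,i=15
  #..##|#  b19=1 t=1,i=0
  #..#.|#  b18=1 t=0,i=2
  #...#|.  b17=0 t=0,i=18
  #....|.  b16=0 t=0,i=5
  .####|#  b15=1 t=0,i=11
  .###.|.  b14=0 t=1,i=2
  .##.#|#  b13=1 t=8,i=12
  .##..|.  b12=0 t=0,i=0
  .#.##|.  b11=0 t=4,i=4
  .#.#.|.  b10=0 t=3,i=14
  .#..#|#  b9=1 t=1,i=20
  .#...|.  b8=0 t=0,i=4
  ..###|#  b7=1 t=0,i=10
  ..##.|.  b6=0 t=0,i=20
  ..#.#|.  b5=0 t=3,i=13
  ..#..|#  b4=1 t=0,i=3
  ...##|#  b3=1 t=0,i=9
  ...#.|.  b2=0 t=1,i=14
  ....#|#  b1=1 t=0,i=8
  .....|#  b0=1 t=0,i=6
  bits 01100010010111001010001010011011 = 1650238107

1650238107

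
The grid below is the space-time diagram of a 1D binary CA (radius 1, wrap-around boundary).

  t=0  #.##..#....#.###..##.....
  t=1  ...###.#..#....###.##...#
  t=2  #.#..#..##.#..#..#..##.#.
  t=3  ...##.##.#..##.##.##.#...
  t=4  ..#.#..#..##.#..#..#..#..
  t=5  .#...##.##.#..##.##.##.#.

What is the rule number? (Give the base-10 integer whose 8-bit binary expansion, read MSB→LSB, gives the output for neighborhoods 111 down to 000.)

82

  nb ###: next=.  (t=0,i=14, bit7=0)
  nb ##.: next=#  (t=0,i=3, bit6=1)
  nb #.#: next=.  (t=0,i=1, bit5=0)
  nb #..: next=#  (t=0,i=4, bit4=1)
  nb .##: next=.  (t=0,i=2, bit3=0)
  nb .#.: next=.  (t=0,i=0, bit2=0)
  nb ..#: next=#  (t=0,i=5, bit1=1)
  nb ...: next=.  (t=0,i=8, bit0=0)
  bits 01010010 = 82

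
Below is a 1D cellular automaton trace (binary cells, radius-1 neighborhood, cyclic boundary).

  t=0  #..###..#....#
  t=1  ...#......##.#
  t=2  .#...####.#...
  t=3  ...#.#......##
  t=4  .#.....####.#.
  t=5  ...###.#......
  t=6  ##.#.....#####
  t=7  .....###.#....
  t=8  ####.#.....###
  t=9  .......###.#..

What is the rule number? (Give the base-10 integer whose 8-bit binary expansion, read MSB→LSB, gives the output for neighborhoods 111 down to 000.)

9

  ###|.  b7=0 t=0,i=4
  ##.|.  b6=0 t=0,i=0
  #.#|.  b5=0 t=1,i=12
  #..|.  b4=0 t=0,i=1
  .##|#  b3=1 t=0,i=3
  .#.|.  b2=0 t=0,i=8
  ..#|.  b1=0 t=0,i=2
  ...|#  b0=1 t=0,i=10
  bits 00001001 = 9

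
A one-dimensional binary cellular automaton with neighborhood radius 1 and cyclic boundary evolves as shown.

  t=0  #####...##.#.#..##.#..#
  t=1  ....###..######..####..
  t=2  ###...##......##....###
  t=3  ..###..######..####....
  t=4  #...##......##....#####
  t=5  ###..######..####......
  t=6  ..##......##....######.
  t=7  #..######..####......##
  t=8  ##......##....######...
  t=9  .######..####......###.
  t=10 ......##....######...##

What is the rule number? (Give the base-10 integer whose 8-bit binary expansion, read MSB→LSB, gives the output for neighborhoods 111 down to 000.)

  nb ###: next=.  (t=0,i=0, bit7=0)
  nb ##.: next=#  (t=0,i=4, bit6=1)
  nb #.#: next=#  (t=0,i=10, bit5=1)
  nb #..: next=#  (t=0,i=5, bit4=1)
  nb .##: next=.  (t=0,i=8, bit3=0)
  nb .#.: next=#  (t=0,i=11, bit2=1)
  nb ..#: next=.  (t=0,i=7, bit1=0)
  nb ...: next=#  (t=0,i=6, bit0=1)
  bits 01110101 = 117

117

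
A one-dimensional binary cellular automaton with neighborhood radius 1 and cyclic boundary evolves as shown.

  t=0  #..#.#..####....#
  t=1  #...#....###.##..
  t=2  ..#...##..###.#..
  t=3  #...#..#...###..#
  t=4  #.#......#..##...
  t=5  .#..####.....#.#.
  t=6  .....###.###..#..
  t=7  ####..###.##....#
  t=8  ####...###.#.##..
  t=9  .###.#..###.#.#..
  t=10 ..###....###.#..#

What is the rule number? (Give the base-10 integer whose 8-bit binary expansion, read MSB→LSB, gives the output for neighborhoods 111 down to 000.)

225

  [7] ### => #  t=0,i=9
  [6] ##. => #  t=0,i=0
  [5] #.# => #  t=0,i=4
  [4] #.. => .  t=0,i=1
  [3] .## => .  t=0,i=8
  [2] .#. => .  t=0,i=3
  [1] ..# => .  t=0,i=2
  [0] ... => #  t=0,i=13
  bits 11100001 = 225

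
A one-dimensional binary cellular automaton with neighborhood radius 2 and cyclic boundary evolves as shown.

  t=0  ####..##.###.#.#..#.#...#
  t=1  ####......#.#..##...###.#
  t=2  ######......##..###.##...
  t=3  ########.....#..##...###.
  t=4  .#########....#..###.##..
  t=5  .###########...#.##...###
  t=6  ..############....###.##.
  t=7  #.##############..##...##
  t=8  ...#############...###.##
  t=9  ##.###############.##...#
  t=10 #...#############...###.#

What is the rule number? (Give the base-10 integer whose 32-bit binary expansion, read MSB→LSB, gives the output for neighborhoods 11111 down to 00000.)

3574846336

  nb #####: next=#  (t=0,i=1, bit31=1)
  nb ####.: next=#  (t=0,i=2, bit30=1)
  nb ###.#: next=.  (t=0,i=11, bit29=0)
  nb ###..: next=#  (t=0,i=3, bit28=1)
  nb ##.##: next=.  (t=0,i=8, bit27=0)
  nb ##.#.: next=#  (t=0,i=12, bit26=1)
  nb ##..#: next=.  (t=0,i=4, bit25=0)
  nb ##...: next=#  (t=1,i=4, bit24=1)
  nb #.###: next=.  (t=0,i=9, bit23=0)
  nb #.##.: next=.  (t=2,i=20, bit22=0)
  nb #.#.#: next=.  (t=0,i=13, bit21=0)
  nb #.#..: next=#  (t=0,i=15, bit20=1)
  nb #..##: next=.  (t=0,i=5, bit19=0)
  nb #..#.: next=.  (t=0,i=17, bit18=0)
  nb #...#: next=#  (t=0,i=22, bit17=1)
  nb #....: next=#  (t=1,i=5, bit16=1)
  nb .####: next=#  (t=0,i=0, bit15=1)
  nb .###.: next=#  (t=0,i=10, bit14=1)
  nb .##.#: next=.  (t=0,i=7, bit13=0)
  nb .##..: next=#  (t=1,i=16, bit12=1)
  nb .#.##: next=.  (t=5,i=16, bit11=0)
  nb .#.#.: next=.  (t=0,i=14, bit10=0)
  nb .#..#: next=#  (t=0,i=16, bit9=1)
  nb .#...: next=#  (t=0,i=21, bit8=1)
  nb ..###: next=#  (t=0,i=24, bit7=1)
  nb ..##.: next=.  (t=0,i=6, bit6=0)
  nb ..#.#: next=.  (t=0,i=18, bit5=0)
  nb ..#..: next=.  (t=3,i=13, bit4=0)
  nb ...##: next=.  (t=0,i=23, bit3=0)
  nb ...#.: next=.  (t=1,i=9, bit2=0)
  nb ....#: next=.  (t=1,i=8, bit1=0)
  nb .....: next=.  (t=1,i=6, bit0=0)
  bits 11010101000100111101001110000000 = 3574846336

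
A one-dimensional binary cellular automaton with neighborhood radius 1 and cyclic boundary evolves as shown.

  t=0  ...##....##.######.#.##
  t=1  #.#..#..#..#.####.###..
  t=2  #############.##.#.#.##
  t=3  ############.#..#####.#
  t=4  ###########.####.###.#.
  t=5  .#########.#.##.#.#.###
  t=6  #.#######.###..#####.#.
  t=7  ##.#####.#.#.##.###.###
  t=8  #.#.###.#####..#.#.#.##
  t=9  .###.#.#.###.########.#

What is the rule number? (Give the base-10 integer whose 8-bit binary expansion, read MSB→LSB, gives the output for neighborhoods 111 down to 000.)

182

  ### -> #   bit 7 = 1  t=0,i=13
  ##. -> .   bit 6 = 0  t=0,i=4
  #.# -> #   bit 5 = 1  t=0,i=11
  #.. -> #   bit 4 = 1  t=0,i=0
  .## -> .   bit 3 = 0  t=0,i=3
  .#. -> #   bit 2 = 1  t=0,i=19
  ..# -> #   bit 1 = 1  t=0,i=2
  ... -> .   bit 0 = 0  t=0,i=1
  bits 10110110 = 182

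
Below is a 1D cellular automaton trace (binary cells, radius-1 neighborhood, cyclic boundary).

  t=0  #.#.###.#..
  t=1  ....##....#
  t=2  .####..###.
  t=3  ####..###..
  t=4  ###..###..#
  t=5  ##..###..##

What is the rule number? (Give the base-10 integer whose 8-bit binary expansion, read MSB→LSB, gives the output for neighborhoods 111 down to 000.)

  ### -> #   bit 7 = 1  t=0,i=5
  ##. -> .   bit 6 = 0  t=0,i=6
  #.# -> .   bit 5 = 0  t=0,i=1
  #.. -> .   bit 4 = 0  t=0,i=9
  .## -> #   bit 3 = 1  t=0,i=4
  .#. -> .   bit 2 = 0  t=0,i=0
  ..# -> #   bit 1 = 1  t=0,i=10
  ... -> #   bit 0 = 1  t=1,i=1
  bits 10001011 = 139

139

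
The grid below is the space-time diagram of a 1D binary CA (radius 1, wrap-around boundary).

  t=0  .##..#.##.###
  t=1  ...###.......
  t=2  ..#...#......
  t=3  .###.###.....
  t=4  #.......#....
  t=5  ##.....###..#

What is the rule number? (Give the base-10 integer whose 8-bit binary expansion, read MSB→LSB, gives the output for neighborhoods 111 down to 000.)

  ###|.  b7=0 t=0,i=11
  ##.|.  b6=0 t=0,i=2
  #.#|.  b5=0 t=0,i=0
  #..|#  b4=1 t=0,i=3
  .##|.  b3=0 t=0,i=1
  .#.|#  b2=1 t=0,i=5
  ..#|#  b1=1 t=0,i=4
  ...|.  b0=0 t=1,i=0
  bits 00010110 = 22

22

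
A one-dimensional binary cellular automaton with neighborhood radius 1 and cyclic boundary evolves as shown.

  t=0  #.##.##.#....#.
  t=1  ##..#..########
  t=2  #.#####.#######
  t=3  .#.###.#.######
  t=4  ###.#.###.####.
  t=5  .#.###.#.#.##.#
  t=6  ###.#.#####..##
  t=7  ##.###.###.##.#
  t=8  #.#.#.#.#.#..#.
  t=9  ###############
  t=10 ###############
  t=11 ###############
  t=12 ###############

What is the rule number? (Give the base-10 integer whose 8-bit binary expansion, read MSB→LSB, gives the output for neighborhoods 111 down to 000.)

183

  ### -> #   bit 7 = 1  t=1,i=0
  ##. -> .   bit 6 = 0  t=0,i=3
  #.# -> #   bit 5 = 1  t=0,i=1
  #.. -> #   bit 4 = 1  t=0,i=9
  .## -> .   bit 3 = 0  t=0,i=2
  .#. -> #   bit 2 = 1  t=0,i=0
  ..# -> #   bit 1 = 1  t=0,i=12
  ... -> #   bit 0 = 1  t=0,i=10
  bits 10110111 = 183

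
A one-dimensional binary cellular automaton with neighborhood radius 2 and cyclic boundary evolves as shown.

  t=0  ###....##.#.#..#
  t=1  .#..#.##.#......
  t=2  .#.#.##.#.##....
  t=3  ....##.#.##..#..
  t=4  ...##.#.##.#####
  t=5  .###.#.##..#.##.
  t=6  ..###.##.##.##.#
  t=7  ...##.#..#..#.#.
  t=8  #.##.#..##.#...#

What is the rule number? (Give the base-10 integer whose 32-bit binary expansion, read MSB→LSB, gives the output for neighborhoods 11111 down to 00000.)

  #####|#  b31=1 t=4,i=13
  ####.|#  b30=1 t=0,i=1
  ###.#|#  b29=1 t=5,i=3
  ###..|.  b28=0 t=0,i=2
  ##.##|.  b27=0 t=4,i=10
  ##.#.|#  b26=1 t=0,i=9
  ##..#|#  b25=1 t=3,i=11
  ##...|.  b24=0 t=0,i=3
  #.###|#  b23=1 t=4,i=11
  #.##.|#  b22=1 t=1,i=6
  #.#.#|.  b21=0 t=0,i=10
  #.#..|.  b20=0 t=0,i=12
  #..##|.  b19=0 t=0,i=14
  #..#.|#  b18=1 t=1,i=3
  #...#|#  b17=1 t=4,i=1
  #....|#  b16=1 t=0,i=4
  .####|.  b15=0 t=0,i=0
  .###.|#  b14=1 t=5,i=2
  .##.#|.  b13=0 t=0,i=8
  .##..|.  b12=0 t=2,i=11
  .#.##|#  b11=1 t=1,i=5
  .#.#.|.  b10=0 t=0,i=11
  .#..#|.  b9=0 t=0,i=13
  .#...|#  b8=1 t=1,i=10
  ..###|.  b7=0 t=0,i=15
  ..##.|#  b6=1 t=0,i=7
  ..#.#|.  b5=0 t=1,i=4
  ..#..|#  b4=1 t=1,i=1
  ...##|#  b3=1 t=0,i=6
  ...#.|.  b2=0 t=1,i=0
  ....#|.  b1=0 t=0,i=5
  .....|.  b0=0 t=1,i=12
  bits 11100110110001110100100101011000 = 3871820120

3871820120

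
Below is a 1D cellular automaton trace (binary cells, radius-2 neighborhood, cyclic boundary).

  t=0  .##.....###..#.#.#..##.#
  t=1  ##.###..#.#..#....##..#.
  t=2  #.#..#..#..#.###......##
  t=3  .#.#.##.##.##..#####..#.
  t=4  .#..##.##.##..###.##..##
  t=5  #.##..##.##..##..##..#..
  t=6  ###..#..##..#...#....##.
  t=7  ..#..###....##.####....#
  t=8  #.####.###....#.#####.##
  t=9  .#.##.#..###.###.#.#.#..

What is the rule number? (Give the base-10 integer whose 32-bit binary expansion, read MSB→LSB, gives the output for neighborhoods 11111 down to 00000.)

  #####|.  b31=0 t=3,i=17
  ####.|#  b30=1 t=3,i=18
  ###.#|.  b29=0 t=2,i=0
  ###..|#  b28=1 t=0,i=10
  ##.##|#  b27=1 t=1,i=2
  ##.#.|#  b26=1 t=0,i=22
  ##..#|.  b25=0 t=0,i=11
  ##...|#  b24=1 t=0,i=3
  #.###|.  b23=0 t=1,i=3
  #.##.|#  b22=1 t=0,i=1
  #.#.#|.  b21=0 t=0,i=15
  #.#..|.  b20=0 t=0,i=17
  #..##|#  b19=1 t=0,i=19
  #..#.|.  b18=0 t=0,i=12
  #...#|.  b17=0 t=6,i=14
  #....|#  b16=1 t=0,i=4
  .####|#  b15=1 t=3,i=16
  .###.|.  b14=0 t=0,i=9
  .##.#|.  b13=0 t=0,i=21
  .##..|.  b12=0 t=0,i=2
  .#.##|#  b11=1 t=0,i=0
  .#.#.|.  b10=0 t=0,i=14
  .#..#|#  b9=1 t=0,i=18
  .#...|#  b8=1 t=1,i=14
  ..###|#  b7=1 t=0,i=8
  ..##.|.  b6=0 t=0,i=20
  ..#.#|#  b5=1 t=0,i=13
  ..#..|#  b4=1 t=1,i=13
  ...##|.  b3=0 t=0,i=7
  ...#.|#  b2=1 t=6,i=15
  ....#|.  b1=0 t=0,i=6
  .....|#  b0=1 t=0,i=5
  bits 01011101010010011000101110110101 = 1565100981

1565100981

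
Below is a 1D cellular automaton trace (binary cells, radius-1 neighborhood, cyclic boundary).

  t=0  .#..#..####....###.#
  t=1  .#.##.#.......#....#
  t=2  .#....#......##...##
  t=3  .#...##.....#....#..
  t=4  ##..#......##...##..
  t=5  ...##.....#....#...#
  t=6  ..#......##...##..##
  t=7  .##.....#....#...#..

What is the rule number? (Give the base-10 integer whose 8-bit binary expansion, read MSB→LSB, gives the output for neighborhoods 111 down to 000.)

6

  ### -> .   bit 7 = 0  t=0,i=8
  ##. -> .   bit 6 = 0  t=0,i=10
  #.# -> .   bit 5 = 0  t=0,i=0
  #.. -> .   bit 4 = 0  t=0,i=2
  .## -> .   bit 3 = 0  t=0,i=7
  .#. -> #   bit 2 = 1  t=0,i=1
  ..# -> #   bit 1 = 1  t=0,i=3
  ... -> .   bit 0 = 0  t=0,i=12
  bits 00000110 = 6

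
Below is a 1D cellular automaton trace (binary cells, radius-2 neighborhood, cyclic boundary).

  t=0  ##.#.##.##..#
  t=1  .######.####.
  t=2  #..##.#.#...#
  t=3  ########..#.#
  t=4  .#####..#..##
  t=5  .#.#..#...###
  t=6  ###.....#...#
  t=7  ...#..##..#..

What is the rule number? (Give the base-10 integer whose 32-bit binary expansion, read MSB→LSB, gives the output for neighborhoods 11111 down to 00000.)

  #####|#  b31=1 t=1,i=3
  ####.|.  b30=0 t=1,i=5
  ###.#|#  b29=1 t=0,i=1
  ###..|.  b28=0 t=1,i=11
  ##.##|.  b27=0 t=0,i=7
  ##.#.|#  b26=1 t=0,i=2
  ##..#|#  b25=1 t=0,i=10
  ##...|#  b24=1 t=6,i=3
  #.###|#  b23=1 t=1,i=8
  #.##.|#  b22=1 t=0,i=5
  #.#.#|#  b21=1 t=0,i=3
  #.#..|.  b20=0 t=2,i=8
  #..##|#  b19=1 t=0,i=11
  #..#.|.  b18=0 t=3,i=9
  #...#|#  b17=1 t=2,i=10
  #....|.  b16=0 t=6,i=4
  .####|.  b15=0 t=1,i=2
  .###.|.  b14=0 t=0,i=0
  .##.#|#  b13=1 t=0,i=6
  .##..|#  b12=1 t=0,i=9
  .#.##|#  b11=1 t=0,i=4
  .#.#.|#  b10=1 t=2,i=7
  .#..#|.  b9=0 t=4,i=9
  .#...|.  b8=0 t=2,i=9
  ..###|.  b7=0 t=0,i=12
  ..##.|#  b6=1 t=2,i=3
  ..#.#|.  b5=0 t=3,i=10
  ..#..|.  b4=0 t=4,i=8
  ...##|.  b3=0 t=2,i=11
  ...#.|#  b2=1 t=6,i=7
  ....#|#  b1=1 t=6,i=6
  .....|.  b0=0 t=6,i=5
  bits 10100111111010100011110001000110 = 2817145926

2817145926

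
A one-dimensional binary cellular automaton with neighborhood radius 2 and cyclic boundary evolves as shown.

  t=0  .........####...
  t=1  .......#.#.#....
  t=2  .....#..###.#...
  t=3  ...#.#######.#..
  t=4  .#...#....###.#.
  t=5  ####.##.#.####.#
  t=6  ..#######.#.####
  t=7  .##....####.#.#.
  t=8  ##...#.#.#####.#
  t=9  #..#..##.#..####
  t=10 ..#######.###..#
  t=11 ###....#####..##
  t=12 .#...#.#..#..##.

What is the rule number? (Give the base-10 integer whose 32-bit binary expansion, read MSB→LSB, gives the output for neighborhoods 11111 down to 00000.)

1827563474

  ##### -> .   bit 31 = 0  t=3,i=7
  ####. -> #   bit 30 = 1  t=0,i=11
  ###.# -> #   bit 29 = 1  t=2,i=10
  ###.. -> .   bit 28 = 0  t=0,i=12
  ##.## -> #   bit 27 = 1  t=5,i=4
  ##.#. -> #   bit 26 = 1  t=2,i=11
  ##..# -> .   bit 25 = 0  t=6,i=0
  ##... -> .   bit 24 = 0  t=0,i=13
  #.### -> #   bit 23 = 1  t=3,i=5
  #.##. -> #   bit 22 = 1  t=5,i=5
  #.#.# -> #   bit 21 = 1  t=1,i=9
  #.#.. -> .   bit 20 = 0  t=1,i=11
  #..## -> #   bit 19 = 1  t=2,i=7
  #..#. -> #   bit 18 = 1  t=4,i=0
  #...# -> #   bit 17 = 1  t=4,i=3
  #.... -> .   bit 16 = 0  t=0,i=14
  .#### -> .   bit 15 = 0  t=0,i=10
  .###. -> #   bit 14 = 1  t=2,i=9
  .##.# -> #   bit 13 = 1  t=5,i=6
  .##.. -> .   bit 12 = 0  t=7,i=2
  .#.## -> .   bit 11 = 0  t=3,i=4
  .#.#. -> #   bit 10 = 1  t=1,i=8
  .#..# -> #   bit 9 = 1  t=2,i=6
  .#... -> #   bit 8 = 1  t=1,i=12
  ..### -> #   bit 7 = 1  t=0,i=9
  ..##. -> #   bit 6 = 1  t=7,i=1
  ..#.# -> .   bit 5 = 0  t=1,i=7
  ..#.. -> #   bit 4 = 1  t=2,i=5
  ...## -> .   bit 3 = 0  t=0,i=8
  ...#. -> .   bit 2 = 0  t=1,i=6
  ....# -> #   bit 1 = 1  t=0,i=7
  ..... -> .   bit 0 = 0  t=0,i=0
  bits 01101100111011100110011111010010 = 1827563474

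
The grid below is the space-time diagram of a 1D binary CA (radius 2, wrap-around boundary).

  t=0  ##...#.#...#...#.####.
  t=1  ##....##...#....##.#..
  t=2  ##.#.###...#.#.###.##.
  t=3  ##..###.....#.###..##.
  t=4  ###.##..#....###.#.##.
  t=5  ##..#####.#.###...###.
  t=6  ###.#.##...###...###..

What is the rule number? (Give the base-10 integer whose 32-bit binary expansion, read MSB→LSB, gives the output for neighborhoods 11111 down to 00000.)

3268771544

  nb #####: next=#  (t=5,i=6, bit31=1)
  nb ####.: next=#  (t=0,i=19, bit30=1)
  nb ###.#: next=.  (t=0,i=20, bit29=0)
  nb ###..: next=.  (t=2,i=7, bit28=0)
  nb ##.##: next=.  (t=0,i=21, bit27=0)
  nb ##.#.: next=.  (t=1,i=18, bit26=0)
  nb ##..#: next=#  (t=3,i=2, bit25=1)
  nb ##...: next=.  (t=0,i=2, bit24=0)
  nb #.###: next=#  (t=0,i=17, bit23=1)
  nb #.##.: next=#  (t=0,i=0, bit22=1)
  nb #.#.#: next=.  (t=2,i=3, bit21=0)
  nb #.#..: next=#  (t=0,i=7, bit20=1)
  nb #..##: next=.  (t=1,i=21, bit19=0)
  nb #..#.: next=#  (t=4,i=7, bit18=1)
  nb #...#: next=.  (t=0,i=3, bit17=0)
  nb #....: next=#  (t=1,i=3, bit16=1)
  nb .####: next=.  (t=0,i=18, bit15=0)
  nb .###.: next=#  (t=2,i=6, bit14=1)
  nb .##.#: next=#  (t=1,i=17, bit13=1)
  nb .##..: next=#  (t=0,i=1, bit12=1)
  nb .#.##: next=#  (t=0,i=16, bit11=1)
  nb .#.#.: next=#  (t=0,i=6, bit10=1)
  nb .#..#: next=#  (t=1,i=20, bit9=1)
  nb .#...: next=.  (t=0,i=8, bit8=0)
  nb ..###: next=#  (t=3,i=4, bit7=1)
  nb ..##.: next=#  (t=1,i=0, bit6=1)
  nb ..#.#: next=.  (t=0,i=5, bit5=0)
  nb ..#..: next=#  (t=0,i=11, bit4=1)
  nb ...##: next=#  (t=1,i=5, bit3=1)
  nb ...#.: next=.  (t=0,i=4, bit2=0)
  nb ....#: next=.  (t=1,i=4, bit1=0)
  nb .....: next=.  (t=3,i=9, bit0=0)
  bits 11000010110101010111111011011000 = 3268771544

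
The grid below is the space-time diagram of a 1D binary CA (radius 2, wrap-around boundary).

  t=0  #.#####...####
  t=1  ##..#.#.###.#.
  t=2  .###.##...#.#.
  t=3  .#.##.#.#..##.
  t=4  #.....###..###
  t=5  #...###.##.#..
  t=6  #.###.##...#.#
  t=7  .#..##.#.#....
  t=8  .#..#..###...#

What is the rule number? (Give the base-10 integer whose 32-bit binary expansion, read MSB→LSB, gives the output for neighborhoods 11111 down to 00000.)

  #####|#  b31=1 t=0,i=4
  ####.|.  b30=0 t=0,i=5
  ###.#|#  b29=1 t=0,i=0
  ###..|#  b28=1 t=0,i=6
  ##.##|#  b27=1 t=0,i=1
  ##.#.|.  b26=0 t=1,i=11
  ##..#|#  b25=1 t=1,i=2
  ##...|.  b24=0 t=0,i=7
  #.###|.  b23=0 t=0,i=2
  #.##.|.  b22=0 t=1,i=0
  #.#.#|#  b21=1 t=1,i=6
  #.#..|#  b20=1 t=2,i=12
  #..##|.  b19=0 t=2,i=0
  #..#.|#  b18=1 t=1,i=3
  #...#|#  b17=1 t=0,i=8
  #....|.  b16=0 t=4,i=2
  .####|.  b15=0 t=0,i=3
  .###.|.  b14=0 t=1,i=9
  .##.#|.  b13=0 t=3,i=4
  .##..|#  b12=1 t=1,i=1
  .#.##|.  b11=0 t=1,i=7
  .#.#.|#  b10=1 t=1,i=5
  .#..#|.  b9=0 t=2,i=13
  .#...|.  b8=0 t=5,i=1
  ..###|#  b7=1 t=0,i=10
  ..##.|#  b6=1 t=3,i=11
  ..#.#|.  b5=0 t=1,i=4
  ..#..|#  b4=1 t=5,i=0
  ...##|#  b3=1 t=0,i=9
  ...#.|.  b2=0 t=2,i=9
  ....#|#  b1=1 t=4,i=4
  .....|.  b0=0 t=4,i=3
  bits 10111010001101100001010011011010 = 3124106458

3124106458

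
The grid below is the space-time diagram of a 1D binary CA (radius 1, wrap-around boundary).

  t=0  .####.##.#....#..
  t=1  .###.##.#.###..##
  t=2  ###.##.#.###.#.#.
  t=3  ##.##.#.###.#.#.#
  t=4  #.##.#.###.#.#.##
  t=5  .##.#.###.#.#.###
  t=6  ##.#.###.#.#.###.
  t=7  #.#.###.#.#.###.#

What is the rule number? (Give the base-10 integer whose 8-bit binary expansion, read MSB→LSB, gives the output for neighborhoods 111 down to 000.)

185

  nb ###: next=#  (t=0,i=2, bit7=1)
  nb ##.: next=.  (t=0,i=4, bit6=0)
  nb #.#: next=#  (t=0,i=5, bit5=1)
  nb #..: next=#  (t=0,i=10, bit4=1)
  nb .##: next=#  (t=0,i=1, bit3=1)
  nb .#.: next=.  (t=0,i=9, bit2=0)
  nb ..#: next=.  (t=0,i=0, bit1=0)
  nb ...: next=#  (t=0,i=11, bit0=1)
  bits 10111001 = 185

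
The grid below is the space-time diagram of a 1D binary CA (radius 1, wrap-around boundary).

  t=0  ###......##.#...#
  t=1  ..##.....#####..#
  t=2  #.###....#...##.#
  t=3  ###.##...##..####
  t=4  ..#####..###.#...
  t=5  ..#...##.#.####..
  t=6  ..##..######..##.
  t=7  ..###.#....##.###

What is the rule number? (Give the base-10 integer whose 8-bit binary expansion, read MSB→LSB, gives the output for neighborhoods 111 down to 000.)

124

  ### -> .   bit 7 = 0  t=0,i=0
  ##. -> #   bit 6 = 1  t=0,i=2
  #.# -> #   bit 5 = 1  t=0,i=11
  #.. -> #   bit 4 = 1  t=0,i=3
  .## -> #   bit 3 = 1  t=0,i=9
  .#. -> #   bit 2 = 1  t=0,i=12
  ..# -> .   bit 1 = 0  t=0,i=8
  ... -> .   bit 0 = 0  t=0,i=4
  bits 01111100 = 124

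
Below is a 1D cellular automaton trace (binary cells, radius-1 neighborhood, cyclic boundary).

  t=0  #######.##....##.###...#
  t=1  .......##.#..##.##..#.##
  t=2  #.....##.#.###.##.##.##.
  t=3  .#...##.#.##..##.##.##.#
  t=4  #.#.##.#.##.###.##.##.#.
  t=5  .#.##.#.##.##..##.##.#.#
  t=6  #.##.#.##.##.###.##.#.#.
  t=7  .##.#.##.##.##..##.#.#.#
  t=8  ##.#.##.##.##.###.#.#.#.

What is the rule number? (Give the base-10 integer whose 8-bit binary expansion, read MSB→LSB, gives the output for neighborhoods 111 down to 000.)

58

  [7] ### => .  t=0,i=0
  [6] ##. => .  t=0,i=6
  [5] #.# => #  t=0,i=7
  [4] #.. => #  t=0,i=10
  [3] .## => #  t=0,i=8
  [2] .#. => .  t=1,i=10
  [1] ..# => #  t=0,i=13
  [0] ... => .  t=0,i=11
  bits 00111010 = 58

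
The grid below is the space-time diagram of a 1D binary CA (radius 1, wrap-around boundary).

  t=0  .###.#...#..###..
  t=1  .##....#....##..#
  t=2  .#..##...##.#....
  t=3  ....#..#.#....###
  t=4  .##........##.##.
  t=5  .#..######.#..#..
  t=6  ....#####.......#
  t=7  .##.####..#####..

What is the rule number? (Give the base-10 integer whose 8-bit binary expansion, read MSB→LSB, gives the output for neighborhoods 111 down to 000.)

  ###|#  b7=1 t=0,i=2
  ##.|.  b6=0 t=0,i=3
  #.#|.  b5=0 t=0,i=4
  #..|.  b4=0 t=0,i=6
  .##|#  b3=1 t=0,i=1
  .#.|.  b2=0 t=0,i=5
  ..#|.  b1=0 t=0,i=0
  ...|#  b0=1 t=0,i=7
  bits 10001001 = 137

137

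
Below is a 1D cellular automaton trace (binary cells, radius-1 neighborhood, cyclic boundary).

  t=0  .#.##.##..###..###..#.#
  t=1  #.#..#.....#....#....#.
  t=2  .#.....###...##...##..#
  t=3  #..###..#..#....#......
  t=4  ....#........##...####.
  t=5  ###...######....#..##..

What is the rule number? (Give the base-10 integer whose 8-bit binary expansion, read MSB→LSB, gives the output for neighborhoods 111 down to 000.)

161

  ### -> #   bit 7 = 1  t=0,i=11
  ##. -> .   bit 6 = 0  t=0,i=4
  #.# -> #   bit 5 = 1  t=0,i=0
  #.. -> .   bit 4 = 0  t=0,i=8
  .## -> .   bit 3 = 0  t=0,i=3
  .#. -> .   bit 2 = 0  t=0,i=1
  ..# -> .   bit 1 = 0  t=0,i=9
  ... -> #   bit 0 = 1  t=1,i=7
  bits 10100001 = 161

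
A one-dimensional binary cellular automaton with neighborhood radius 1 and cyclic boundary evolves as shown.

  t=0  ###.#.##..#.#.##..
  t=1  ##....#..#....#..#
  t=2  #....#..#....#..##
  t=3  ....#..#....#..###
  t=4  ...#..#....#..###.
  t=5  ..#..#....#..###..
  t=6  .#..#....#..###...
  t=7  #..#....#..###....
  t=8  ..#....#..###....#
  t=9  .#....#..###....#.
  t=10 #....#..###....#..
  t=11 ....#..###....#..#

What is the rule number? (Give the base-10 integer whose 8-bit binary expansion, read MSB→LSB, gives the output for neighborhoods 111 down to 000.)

138

  [7] ### => #  t=0,i=1
  [6] ##. => .  t=0,i=2
  [5] #.# => .  t=0,i=3
  [4] #.. => .  t=0,i=8
  [3] .## => #  t=0,i=0
  [2] .#. => .  t=0,i=4
  [1] ..# => #  t=0,i=9
  [0] ... => .  t=1,i=3
  bits 10001010 = 138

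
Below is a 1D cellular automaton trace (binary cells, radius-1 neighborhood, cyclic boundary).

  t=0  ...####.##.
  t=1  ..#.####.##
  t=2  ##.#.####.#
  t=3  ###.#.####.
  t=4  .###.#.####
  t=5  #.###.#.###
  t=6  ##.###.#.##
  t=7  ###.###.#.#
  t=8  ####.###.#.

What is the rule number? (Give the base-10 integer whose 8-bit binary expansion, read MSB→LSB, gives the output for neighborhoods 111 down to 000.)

  ###|#  b7=1 t=0,i=4
  ##.|#  b6=1 t=0,i=6
  #.#|#  b5=1 t=0,i=7
  #..|#  b4=1 t=0,i=10
  .##|.  b3=0 t=0,i=3
  .#.|.  b2=0 t=1,i=2
  ..#|#  b1=1 t=0,i=2
  ...|.  b0=0 t=0,i=0
  bits 11110010 = 242

242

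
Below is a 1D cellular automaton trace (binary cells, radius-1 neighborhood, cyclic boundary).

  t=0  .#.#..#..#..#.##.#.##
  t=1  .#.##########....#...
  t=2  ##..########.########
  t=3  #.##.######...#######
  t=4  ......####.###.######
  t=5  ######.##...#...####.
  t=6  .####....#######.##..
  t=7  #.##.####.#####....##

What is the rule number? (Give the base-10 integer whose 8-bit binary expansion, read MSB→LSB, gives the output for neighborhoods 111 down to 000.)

  [7] ### => #  t=1,i=4
  [6] ##. => .  t=0,i=15
  [5] #.# => .  t=0,i=0
  [4] #.. => #  t=0,i=4
  [3] .## => .  t=0,i=14
  [2] .#. => #  t=0,i=1
  [1] ..# => #  t=0,i=5
  [0] ... => #  t=1,i=14
  bits 10010111 = 151

151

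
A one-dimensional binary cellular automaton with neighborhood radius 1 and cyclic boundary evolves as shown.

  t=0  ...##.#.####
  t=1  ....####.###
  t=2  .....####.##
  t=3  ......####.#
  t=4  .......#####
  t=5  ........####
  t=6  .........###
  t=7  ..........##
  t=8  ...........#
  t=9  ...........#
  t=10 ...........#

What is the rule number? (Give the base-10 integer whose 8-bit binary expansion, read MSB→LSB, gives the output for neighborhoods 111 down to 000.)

  nb ###: next=#  (t=0,i=9, bit7=1)
  nb ##.: next=#  (t=0,i=4, bit6=1)
  nb #.#: next=#  (t=0,i=5, bit5=1)
  nb #..: next=.  (t=0,i=0, bit4=0)
  nb .##: next=.  (t=0,i=3, bit3=0)
  nb .#.: next=#  (t=0,i=6, bit2=1)
  nb ..#: next=.  (t=0,i=2, bit1=0)
  nb ...: next=.  (t=0,i=1, bit0=0)
  bits 11100100 = 228

228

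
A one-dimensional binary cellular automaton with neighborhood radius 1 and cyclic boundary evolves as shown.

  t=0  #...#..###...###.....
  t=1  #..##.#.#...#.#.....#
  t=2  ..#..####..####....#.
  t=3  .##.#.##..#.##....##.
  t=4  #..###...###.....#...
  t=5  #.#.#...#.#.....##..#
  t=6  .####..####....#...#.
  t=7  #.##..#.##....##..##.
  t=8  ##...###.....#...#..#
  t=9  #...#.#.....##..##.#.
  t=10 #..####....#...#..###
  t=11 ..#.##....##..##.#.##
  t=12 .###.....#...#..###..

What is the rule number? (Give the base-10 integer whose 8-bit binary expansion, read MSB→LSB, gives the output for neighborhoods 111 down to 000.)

  ###|#  b7=1 t=0,i=8
  ##.|.  b6=0 t=0,i=9
  #.#|#  b5=1 t=1,i=5
  #..|.  b4=0 t=0,i=1
  .##|.  b3=0 t=0,i=7
  .#.|#  b2=1 t=0,i=0
  ..#|#  b1=1 t=0,i=3
  ...|.  b0=0 t=0,i=2
  bits 10100110 = 166

166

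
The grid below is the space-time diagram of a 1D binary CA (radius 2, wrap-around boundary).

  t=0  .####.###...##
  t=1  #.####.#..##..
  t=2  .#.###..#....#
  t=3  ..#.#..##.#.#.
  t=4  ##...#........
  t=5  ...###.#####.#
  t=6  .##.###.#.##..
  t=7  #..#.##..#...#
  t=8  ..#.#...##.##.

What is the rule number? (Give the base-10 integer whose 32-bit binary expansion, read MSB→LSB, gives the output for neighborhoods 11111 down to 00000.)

1745340957

  #####|.  b31=0 t=5,i=9
  ####.|#  b30=1 t=0,i=3
  ###.#|#  b29=1 t=0,i=4
  ###..|.  b28=0 t=0,i=8
  ##.##|#  b27=1 t=0,i=0
  ##.#.|.  b26=0 t=1,i=6
  ##..#|.  b25=0 t=1,i=12
  ##...|.  b24=0 t=0,i=9
  #.###|.  b23=0 t=0,i=1
  #.##.|.  b22=0 t=6,i=10
  #.#.#|.  b21=0 t=2,i=1
  #.#..|.  b20=0 t=1,i=7
  #..##|.  b19=0 t=1,i=9
  #..#.|#  b18=1 t=1,i=13
  #...#|#  b17=1 t=0,i=10
  #....|#  b16=1 t=2,i=10
  .####|#  b15=1 t=0,i=2
  .###.|#  b14=1 t=0,i=7
  .##.#|.  b13=0 t=0,i=13
  .##..|.  b12=0 t=1,i=11
  .#.##|#  b11=1 t=1,i=1
  .#.#.|.  b10=0 t=2,i=0
  .#..#|#  b9=1 t=1,i=8
  .#...|.  b8=0 t=2,i=9
  ..###|.  b7=0 t=5,i=3
  ..##.|.  b6=0 t=0,i=12
  ..#.#|.  b5=0 t=1,i=0
  ..#..|#  b4=1 t=2,i=8
  ...##|#  b3=1 t=0,i=11
  ...#.|#  b2=1 t=2,i=12
  ....#|.  b1=0 t=2,i=11
  .....|#  b0=1 t=4,i=8
  bits 01101000000001111100101000011101 = 1745340957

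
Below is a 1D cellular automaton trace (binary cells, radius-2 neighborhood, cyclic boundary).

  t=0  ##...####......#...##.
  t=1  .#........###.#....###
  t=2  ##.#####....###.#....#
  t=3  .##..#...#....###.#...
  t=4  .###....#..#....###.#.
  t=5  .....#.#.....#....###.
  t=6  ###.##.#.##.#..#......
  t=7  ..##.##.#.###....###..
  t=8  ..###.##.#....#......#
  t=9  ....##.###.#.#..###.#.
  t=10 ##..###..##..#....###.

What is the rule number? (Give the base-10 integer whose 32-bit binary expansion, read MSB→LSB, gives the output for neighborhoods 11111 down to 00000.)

2920364133

  ##### -> #   bit 31 = 1  t=2,i=5
  ####. -> .   bit 30 = 0  t=0,i=7
  ###.# -> #   bit 29 = 1  t=1,i=12
  ###.. -> .   bit 28 = 0  t=0,i=8
  ##.## -> #   bit 27 = 1  t=0,i=21
  ##.#. -> #   bit 26 = 1  t=1,i=0
  ##..# -> #   bit 25 = 1  t=3,i=3
  ##... -> .   bit 24 = 0  t=0,i=2
  #.### -> .   bit 23 = 0  t=2,i=3
  #.##. -> .   bit 22 = 0  t=0,i=0
  #.#.# -> .   bit 21 = 0  t=6,i=7
  #.#.. -> #   bit 20 = 1  t=1,i=1
  #..## -> .   bit 19 = 0  t=4,i=0
  #..#. -> .   bit 18 = 0  t=3,i=4
  #...# -> .   bit 17 = 0  t=0,i=3
  #.... -> #   bit 16 = 1  t=0,i=10
  .#### -> .   bit 15 = 0  t=0,i=6
  .###. -> .   bit 14 = 0  t=1,i=11
  .##.# -> #   bit 13 = 1  t=0,i=20
  .##.. -> #   bit 12 = 1  t=0,i=1
  .#.## -> #   bit 11 = 1  t=6,i=8
  .#.#. -> .   bit 10 = 0  t=5,i=6
  .#..# -> .   bit 9 = 0  t=4,i=9
  .#... -> .   bit 8 = 0  t=0,i=16
  ..### -> .   bit 7 = 0  t=0,i=5
  ..##. -> #   bit 6 = 1  t=0,i=19
  ..#.# -> #   bit 5 = 1  t=5,i=5
  ..#.. -> .   bit 4 = 0  t=0,i=15
  ...## -> .   bit 3 = 0  t=0,i=4
  ...#. -> #   bit 2 = 1  t=0,i=14
  ....# -> .   bit 1 = 0  t=0,i=13
  ..... -> #   bit 0 = 1  t=0,i=11
  bits 10101110000100010011100001100101 = 2920364133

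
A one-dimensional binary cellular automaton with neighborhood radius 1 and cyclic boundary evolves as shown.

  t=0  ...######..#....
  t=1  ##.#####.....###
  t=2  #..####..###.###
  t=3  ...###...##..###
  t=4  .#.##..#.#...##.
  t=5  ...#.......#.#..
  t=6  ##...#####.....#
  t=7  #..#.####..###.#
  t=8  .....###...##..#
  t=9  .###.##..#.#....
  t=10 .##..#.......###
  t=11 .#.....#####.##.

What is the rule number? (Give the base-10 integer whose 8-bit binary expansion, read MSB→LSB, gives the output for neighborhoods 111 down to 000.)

  [7] ### => #  t=0,i=4
  [6] ##. => .  t=0,i=8
  [5] #.# => .  t=1,i=2
  [4] #.. => .  t=0,i=9
  [3] .## => #  t=0,i=3
  [2] .#. => .  t=0,i=11
  [1] ..# => .  t=0,i=2
  [0] ... => #  t=0,i=0
  bits 10001001 = 137

137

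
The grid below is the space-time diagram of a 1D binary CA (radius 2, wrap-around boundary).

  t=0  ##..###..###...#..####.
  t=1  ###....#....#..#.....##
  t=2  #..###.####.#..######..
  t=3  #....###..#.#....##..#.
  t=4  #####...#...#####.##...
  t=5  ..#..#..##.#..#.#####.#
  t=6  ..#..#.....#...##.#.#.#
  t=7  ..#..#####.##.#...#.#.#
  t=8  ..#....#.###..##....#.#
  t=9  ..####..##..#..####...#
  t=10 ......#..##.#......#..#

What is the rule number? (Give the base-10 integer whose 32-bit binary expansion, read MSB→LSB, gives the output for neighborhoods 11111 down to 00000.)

  ##### -> #   bit 31 = 1  t=1,i=0
  ####. -> .   bit 30 = 0  t=0,i=20
  ###.# -> #   bit 29 = 1  t=0,i=21
  ###.. -> .   bit 28 = 0  t=0,i=6
  ##.## -> #   bit 27 = 1  t=0,i=22
  ##.#. -> .   bit 26 = 0  t=2,i=11
  ##..# -> #   bit 25 = 1  t=0,i=2
  ##... -> #   bit 24 = 1  t=0,i=12
  #.### -> #   bit 23 = 1  t=2,i=7
  #.##. -> #   bit 22 = 1  t=0,i=0
  #.#.# -> #   bit 21 = 1  t=6,i=18
  #.#.. -> #   bit 20 = 1  t=2,i=12
  #..## -> .   bit 19 = 0  t=0,i=3
  #..#. -> .   bit 18 = 0  t=1,i=14
  #...# -> .   bit 17 = 0  t=0,i=13
  #.... -> #   bit 16 = 1  t=1,i=4
  .#### -> .   bit 15 = 0  t=0,i=19
  .###. -> .   bit 14 = 0  t=0,i=5
  .##.# -> .   bit 13 = 0  t=5,i=9
  .##.. -> #   bit 12 = 1  t=0,i=1
  .#.## -> #   bit 11 = 1  t=5,i=15
  .#.#. -> .   bit 10 = 0  t=3,i=11
  .#..# -> .   bit 9 = 0  t=0,i=16
  .#... -> #   bit 8 = 1  t=1,i=8
  ..### -> .   bit 7 = 0  t=0,i=4
  ..##. -> .   bit 6 = 0  t=3,i=17
  ..#.# -> .   bit 5 = 0  t=3,i=10
  ..#.. -> #   bit 4 = 1  t=0,i=15
  ...## -> #   bit 3 = 1  t=1,i=20
  ...#. -> .   bit 2 = 0  t=0,i=14
  ....# -> #   bit 1 = 1  t=1,i=5
  ..... -> #   bit 0 = 1  t=1,i=18
  bits 10101011111100010001100100011011 = 2884704539

2884704539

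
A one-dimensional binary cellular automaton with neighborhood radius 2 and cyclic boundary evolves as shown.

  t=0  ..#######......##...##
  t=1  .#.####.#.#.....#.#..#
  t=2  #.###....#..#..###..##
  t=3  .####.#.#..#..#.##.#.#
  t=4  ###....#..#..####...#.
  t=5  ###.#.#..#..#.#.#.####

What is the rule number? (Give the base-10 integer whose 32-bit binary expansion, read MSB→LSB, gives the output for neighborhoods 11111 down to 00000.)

  ##### -> #   bit 31 = 1  t=0,i=4
  ####. -> .   bit 30 = 0  t=0,i=7
  ###.# -> .   bit 29 = 0  t=1,i=6
  ###.. -> #   bit 28 = 1  t=0,i=8
  ##.## -> #   bit 27 = 1  t=2,i=1
  ##.#. -> .   bit 26 = 0  t=1,i=7
  ##..# -> .   bit 25 = 0  t=0,i=0
  ##... -> .   bit 24 = 0  t=0,i=9
  #.### -> #   bit 23 = 1  t=1,i=3
  #.##. -> #   bit 22 = 1  t=3,i=16
  #.#.# -> .   bit 21 = 0  t=1,i=1
  #.#.. -> .   bit 20 = 0  t=1,i=10
  #..## -> #   bit 19 = 1  t=0,i=1
  #..#. -> #   bit 18 = 1  t=1,i=20
  #...# -> #   bit 17 = 1  t=0,i=18
  #.... -> #   bit 16 = 1  t=0,i=10
  .#### -> #   bit 15 = 1  t=0,i=3
  .###. -> #   bit 14 = 1  t=2,i=3
  .##.# -> .   bit 13 = 0  t=3,i=17
  .##.. -> #   bit 12 = 1  t=0,i=16
  .#.## -> #   bit 11 = 1  t=1,i=2
  .#.#. -> #   bit 10 = 1  t=1,i=0
  .#..# -> .   bit 9 = 0  t=1,i=19
  .#... -> .   bit 8 = 0  t=1,i=11
  ..### -> .   bit 7 = 0  t=0,i=2
  ..##. -> .   bit 6 = 0  t=0,i=15
  ..#.# -> #   bit 5 = 1  t=1,i=16
  ..#.. -> .   bit 4 = 0  t=2,i=9
  ...## -> .   bit 3 = 0  t=0,i=14
  ...#. -> #   bit 2 = 1  t=1,i=15
  ....# -> .   bit 1 = 0  t=0,i=13
  ..... -> .   bit 0 = 0  t=0,i=11
  bits 10011000110011111101110000100100 = 2563759140

2563759140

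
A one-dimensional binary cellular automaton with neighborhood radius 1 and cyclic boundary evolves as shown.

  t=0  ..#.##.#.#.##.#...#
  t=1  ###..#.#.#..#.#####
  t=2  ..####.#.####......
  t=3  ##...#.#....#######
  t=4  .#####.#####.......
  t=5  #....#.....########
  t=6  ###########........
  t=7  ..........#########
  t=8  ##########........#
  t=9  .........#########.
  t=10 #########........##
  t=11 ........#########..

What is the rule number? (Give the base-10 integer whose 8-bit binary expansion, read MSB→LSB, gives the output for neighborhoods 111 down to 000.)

  ###|.  b7=0 t=1,i=0
  ##.|#  b6=1 t=0,i=5
  #.#|.  b5=0 t=0,i=3
  #..|#  b4=1 t=0,i=0
  .##|.  b3=0 t=0,i=4
  .#.|#  b2=1 t=0,i=2
  ..#|#  b1=1 t=0,i=1
  ...|#  b0=1 t=0,i=16
  bits 01010111 = 87

87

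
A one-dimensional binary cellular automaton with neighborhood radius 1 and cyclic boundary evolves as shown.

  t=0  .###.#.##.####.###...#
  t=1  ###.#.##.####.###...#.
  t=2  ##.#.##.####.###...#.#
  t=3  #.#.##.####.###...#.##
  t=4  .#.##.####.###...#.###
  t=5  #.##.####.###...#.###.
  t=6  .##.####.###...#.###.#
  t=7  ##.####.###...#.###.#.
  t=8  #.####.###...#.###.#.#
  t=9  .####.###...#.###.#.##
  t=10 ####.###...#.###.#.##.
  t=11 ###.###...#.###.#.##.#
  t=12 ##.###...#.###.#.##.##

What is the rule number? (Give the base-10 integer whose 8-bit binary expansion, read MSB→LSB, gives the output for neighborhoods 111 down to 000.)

  [7] ### => #  t=0,i=2
  [6] ##. => .  t=0,i=3
  [5] #.# => #  t=0,i=0
  [4] #.. => .  t=0,i=18
  [3] .## => #  t=0,i=1
  [2] .#. => .  t=0,i=5
  [1] ..# => #  t=0,i=20
  [0] ... => .  t=0,i=19
  bits 10101010 = 170

170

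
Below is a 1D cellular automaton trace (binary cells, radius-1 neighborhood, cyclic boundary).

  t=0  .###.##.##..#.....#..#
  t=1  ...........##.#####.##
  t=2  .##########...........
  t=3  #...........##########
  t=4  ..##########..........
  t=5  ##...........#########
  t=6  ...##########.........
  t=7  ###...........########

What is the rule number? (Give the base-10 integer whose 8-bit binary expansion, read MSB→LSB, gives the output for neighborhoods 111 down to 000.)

7

  nb ###: next=.  (t=0,i=2, bit7=0)
  nb ##.: next=.  (t=0,i=3, bit6=0)
  nb #.#: next=.  (t=0,i=0, bit5=0)
  nb #..: next=.  (t=0,i=10, bit4=0)
  nb .##: next=.  (t=0,i=1, bit3=0)
  nb .#.: next=#  (t=0,i=12, bit2=1)
  nb ..#: next=#  (t=0,i=11, bit1=1)
  nb ...: next=#  (t=0,i=14, bit0=1)
  bits 00000111 = 7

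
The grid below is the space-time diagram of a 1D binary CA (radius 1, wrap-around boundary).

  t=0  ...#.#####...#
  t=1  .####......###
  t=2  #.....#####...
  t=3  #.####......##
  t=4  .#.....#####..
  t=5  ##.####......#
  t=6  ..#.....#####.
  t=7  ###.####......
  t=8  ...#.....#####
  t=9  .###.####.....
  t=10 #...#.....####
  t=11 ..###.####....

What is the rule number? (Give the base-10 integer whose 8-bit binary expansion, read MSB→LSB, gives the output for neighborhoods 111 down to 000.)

  nb ###: next=.  (t=0,i=6, bit7=0)
  nb ##.: next=.  (t=0,i=9, bit6=0)
  nb #.#: next=#  (t=0,i=4, bit5=1)
  nb #..: next=.  (t=0,i=0, bit4=0)
  nb .##: next=.  (t=0,i=5, bit3=0)
  nb .#.: next=#  (t=0,i=3, bit2=1)
  nb ..#: next=#  (t=0,i=2, bit1=1)
  nb ...: next=#  (t=0,i=1, bit0=1)
  bits 00100111 = 39

39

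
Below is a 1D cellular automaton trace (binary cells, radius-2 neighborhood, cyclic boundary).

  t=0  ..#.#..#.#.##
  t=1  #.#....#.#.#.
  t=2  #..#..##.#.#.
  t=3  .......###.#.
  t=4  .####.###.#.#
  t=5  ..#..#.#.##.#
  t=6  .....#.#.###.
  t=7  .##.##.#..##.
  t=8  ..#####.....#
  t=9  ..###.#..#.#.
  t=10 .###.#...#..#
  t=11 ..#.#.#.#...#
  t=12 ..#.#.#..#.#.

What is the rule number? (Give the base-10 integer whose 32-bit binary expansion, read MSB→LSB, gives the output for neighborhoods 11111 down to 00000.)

2657149357

  ##### -> #   bit 31 = 1  t=8,i=4
  ####. -> .   bit 30 = 0  t=4,i=3
  ###.# -> .   bit 29 = 0  t=3,i=9
  ###.. -> #   bit 28 = 1  t=6,i=11
  ##.## -> #   bit 27 = 1  t=4,i=5
  ##.#. -> #   bit 26 = 1  t=2,i=8
  ##..# -> #   bit 25 = 1  t=0,i=0
  ##... -> .   bit 24 = 0  t=6,i=12
  #.### -> .   bit 23 = 0  t=4,i=1
  #.##. -> #   bit 22 = 1  t=0,i=11
  #.#.# -> #   bit 21 = 1  t=0,i=9
  #.#.. -> .   bit 20 = 0  t=0,i=4
  #..## -> .   bit 19 = 0  t=2,i=5
  #..#. -> .   bit 18 = 0  t=0,i=1
  #...# -> .   bit 17 = 0  t=9,i=0
  #.... -> .   bit 16 = 0  t=1,i=4
  .#### -> #   bit 15 = 1  t=4,i=2
  .###. -> #   bit 14 = 1  t=3,i=8
  .##.# -> #   bit 13 = 1  t=2,i=7
  .##.. -> .   bit 12 = 0  t=0,i=12
  .#.## -> .   bit 11 = 0  t=0,i=10
  .#.#. -> .   bit 10 = 0  t=0,i=3
  .#..# -> .   bit 9 = 0  t=0,i=5
  .#... -> #   bit 8 = 1  t=1,i=3
  ..### -> #   bit 7 = 1  t=3,i=7
  ..##. -> .   bit 6 = 0  t=2,i=6
  ..#.# -> #   bit 5 = 1  t=0,i=2
  ..#.. -> .   bit 4 = 0  t=2,i=3
  ...## -> #   bit 3 = 1  t=3,i=6
  ...#. -> #   bit 2 = 1  t=1,i=6
  ....# -> .   bit 1 = 0  t=1,i=5
  ..... -> #   bit 0 = 1  t=3,i=1
  bits 10011110011000001110000110101101 = 2657149357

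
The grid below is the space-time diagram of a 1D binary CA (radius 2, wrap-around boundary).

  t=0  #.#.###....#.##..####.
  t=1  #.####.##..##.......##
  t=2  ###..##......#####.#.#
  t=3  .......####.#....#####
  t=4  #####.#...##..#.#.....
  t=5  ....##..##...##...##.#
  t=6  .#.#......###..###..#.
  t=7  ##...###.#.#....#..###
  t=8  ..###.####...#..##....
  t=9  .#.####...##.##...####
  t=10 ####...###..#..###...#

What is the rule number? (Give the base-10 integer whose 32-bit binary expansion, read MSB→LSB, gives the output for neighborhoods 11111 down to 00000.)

765938233

  #####|.  b31=0 t=2,i=15
  ####.|.  b30=0 t=0,i=19
  ###.#|#  b29=1 t=0,i=20
  ###..|.  b28=0 t=0,i=6
  ##.##|#  b27=1 t=1,i=1
  ##.#.|#  b26=1 t=0,i=21
  ##..#|.  b25=0 t=0,i=15
  ##...|#  b24=1 t=0,i=7
  #.###|#  b23=1 t=0,i=4
  #.##.|.  b22=0 t=0,i=13
  #.#.#|#  b21=1 t=0,i=0
  #.#..|.  b20=0 t=3,i=12
  #..##|.  b19=0 t=0,i=16
  #..#.|#  b18=1 t=4,i=13
  #...#|#  b17=1 t=4,i=8
  #....|#  b16=1 t=0,i=8
  .####|.  b15=0 t=0,i=18
  .###.|#  b14=1 t=0,i=5
  .##.#|.  b13=0 t=5,i=19
  .##..|.  b12=0 t=0,i=14
  .#.##|#  b11=1 t=0,i=3
  .#.#.|.  b10=0 t=0,i=1
  .#..#|#  b9=1 t=6,i=21
  .#...|.  b8=0 t=3,i=13
  ..###|.  b7=0 t=0,i=17
  ..##.|.  b6=0 t=1,i=11
  ..#.#|#  b5=1 t=0,i=11
  ..#..|#  b4=1 t=6,i=20
  ...##|#  b3=1 t=1,i=19
  ...#.|.  b2=0 t=0,i=10
  ....#|.  b1=0 t=0,i=9
  .....|#  b0=1 t=1,i=15
  bits 00101101101001110100101000111001 = 765938233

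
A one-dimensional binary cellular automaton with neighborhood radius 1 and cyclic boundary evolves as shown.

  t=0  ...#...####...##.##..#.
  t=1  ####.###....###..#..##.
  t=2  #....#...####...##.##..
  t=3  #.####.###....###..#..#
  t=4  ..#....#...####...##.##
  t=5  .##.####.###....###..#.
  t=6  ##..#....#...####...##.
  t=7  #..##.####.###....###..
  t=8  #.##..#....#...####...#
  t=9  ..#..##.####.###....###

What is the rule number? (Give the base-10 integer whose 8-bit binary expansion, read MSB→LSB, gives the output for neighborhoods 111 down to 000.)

15

  ### -> .   bit 7 = 0  t=0,i=8
  ##. -> .   bit 6 = 0  t=0,i=10
  #.# -> .   bit 5 = 0  t=0,i=16
  #.. -> .   bit 4 = 0  t=0,i=4
  .## -> #   bit 3 = 1  t=0,i=7
  .#. -> #   bit 2 = 1  t=0,i=3
  ..# -> #   bit 1 = 1  t=0,i=2
  ... -> #   bit 0 = 1  t=0,i=0
  bits 00001111 = 15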